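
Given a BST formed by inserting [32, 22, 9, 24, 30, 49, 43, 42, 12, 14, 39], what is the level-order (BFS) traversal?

Tree insertion order: [32, 22, 9, 24, 30, 49, 43, 42, 12, 14, 39]
Tree (level-order array): [32, 22, 49, 9, 24, 43, None, None, 12, None, 30, 42, None, None, 14, None, None, 39]
BFS from the root, enqueuing left then right child of each popped node:
  queue [32] -> pop 32, enqueue [22, 49], visited so far: [32]
  queue [22, 49] -> pop 22, enqueue [9, 24], visited so far: [32, 22]
  queue [49, 9, 24] -> pop 49, enqueue [43], visited so far: [32, 22, 49]
  queue [9, 24, 43] -> pop 9, enqueue [12], visited so far: [32, 22, 49, 9]
  queue [24, 43, 12] -> pop 24, enqueue [30], visited so far: [32, 22, 49, 9, 24]
  queue [43, 12, 30] -> pop 43, enqueue [42], visited so far: [32, 22, 49, 9, 24, 43]
  queue [12, 30, 42] -> pop 12, enqueue [14], visited so far: [32, 22, 49, 9, 24, 43, 12]
  queue [30, 42, 14] -> pop 30, enqueue [none], visited so far: [32, 22, 49, 9, 24, 43, 12, 30]
  queue [42, 14] -> pop 42, enqueue [39], visited so far: [32, 22, 49, 9, 24, 43, 12, 30, 42]
  queue [14, 39] -> pop 14, enqueue [none], visited so far: [32, 22, 49, 9, 24, 43, 12, 30, 42, 14]
  queue [39] -> pop 39, enqueue [none], visited so far: [32, 22, 49, 9, 24, 43, 12, 30, 42, 14, 39]
Result: [32, 22, 49, 9, 24, 43, 12, 30, 42, 14, 39]


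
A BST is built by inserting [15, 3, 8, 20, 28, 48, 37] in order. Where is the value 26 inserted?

Starting tree (level order): [15, 3, 20, None, 8, None, 28, None, None, None, 48, 37]
Insertion path: 15 -> 20 -> 28
Result: insert 26 as left child of 28
Final tree (level order): [15, 3, 20, None, 8, None, 28, None, None, 26, 48, None, None, 37]


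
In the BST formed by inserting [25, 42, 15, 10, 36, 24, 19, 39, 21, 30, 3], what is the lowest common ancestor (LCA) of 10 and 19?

Tree insertion order: [25, 42, 15, 10, 36, 24, 19, 39, 21, 30, 3]
Tree (level-order array): [25, 15, 42, 10, 24, 36, None, 3, None, 19, None, 30, 39, None, None, None, 21]
In a BST, the LCA of p=10, q=19 is the first node v on the
root-to-leaf path with p <= v <= q (go left if both < v, right if both > v).
Walk from root:
  at 25: both 10 and 19 < 25, go left
  at 15: 10 <= 15 <= 19, this is the LCA
LCA = 15


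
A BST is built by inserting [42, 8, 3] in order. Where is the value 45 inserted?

Starting tree (level order): [42, 8, None, 3]
Insertion path: 42
Result: insert 45 as right child of 42
Final tree (level order): [42, 8, 45, 3]


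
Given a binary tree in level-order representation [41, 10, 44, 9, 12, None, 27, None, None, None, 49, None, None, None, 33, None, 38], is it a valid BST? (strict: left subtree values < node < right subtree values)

Level-order array: [41, 10, 44, 9, 12, None, 27, None, None, None, 49, None, None, None, 33, None, 38]
Validate using subtree bounds (lo, hi): at each node, require lo < value < hi,
then recurse left with hi=value and right with lo=value.
Preorder trace (stopping at first violation):
  at node 41 with bounds (-inf, +inf): OK
  at node 10 with bounds (-inf, 41): OK
  at node 9 with bounds (-inf, 10): OK
  at node 12 with bounds (10, 41): OK
  at node 49 with bounds (12, 41): VIOLATION
Node 49 violates its bound: not (12 < 49 < 41).
Result: Not a valid BST


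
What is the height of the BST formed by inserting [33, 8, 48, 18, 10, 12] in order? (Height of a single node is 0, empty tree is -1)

Insertion order: [33, 8, 48, 18, 10, 12]
Tree (level-order array): [33, 8, 48, None, 18, None, None, 10, None, None, 12]
Compute height bottom-up (empty subtree = -1):
  height(12) = 1 + max(-1, -1) = 0
  height(10) = 1 + max(-1, 0) = 1
  height(18) = 1 + max(1, -1) = 2
  height(8) = 1 + max(-1, 2) = 3
  height(48) = 1 + max(-1, -1) = 0
  height(33) = 1 + max(3, 0) = 4
Height = 4


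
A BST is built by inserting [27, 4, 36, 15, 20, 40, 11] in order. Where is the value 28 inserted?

Starting tree (level order): [27, 4, 36, None, 15, None, 40, 11, 20]
Insertion path: 27 -> 36
Result: insert 28 as left child of 36
Final tree (level order): [27, 4, 36, None, 15, 28, 40, 11, 20]


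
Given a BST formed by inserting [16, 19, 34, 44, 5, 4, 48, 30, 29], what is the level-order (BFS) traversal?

Tree insertion order: [16, 19, 34, 44, 5, 4, 48, 30, 29]
Tree (level-order array): [16, 5, 19, 4, None, None, 34, None, None, 30, 44, 29, None, None, 48]
BFS from the root, enqueuing left then right child of each popped node:
  queue [16] -> pop 16, enqueue [5, 19], visited so far: [16]
  queue [5, 19] -> pop 5, enqueue [4], visited so far: [16, 5]
  queue [19, 4] -> pop 19, enqueue [34], visited so far: [16, 5, 19]
  queue [4, 34] -> pop 4, enqueue [none], visited so far: [16, 5, 19, 4]
  queue [34] -> pop 34, enqueue [30, 44], visited so far: [16, 5, 19, 4, 34]
  queue [30, 44] -> pop 30, enqueue [29], visited so far: [16, 5, 19, 4, 34, 30]
  queue [44, 29] -> pop 44, enqueue [48], visited so far: [16, 5, 19, 4, 34, 30, 44]
  queue [29, 48] -> pop 29, enqueue [none], visited so far: [16, 5, 19, 4, 34, 30, 44, 29]
  queue [48] -> pop 48, enqueue [none], visited so far: [16, 5, 19, 4, 34, 30, 44, 29, 48]
Result: [16, 5, 19, 4, 34, 30, 44, 29, 48]


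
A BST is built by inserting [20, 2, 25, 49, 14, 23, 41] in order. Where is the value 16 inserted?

Starting tree (level order): [20, 2, 25, None, 14, 23, 49, None, None, None, None, 41]
Insertion path: 20 -> 2 -> 14
Result: insert 16 as right child of 14
Final tree (level order): [20, 2, 25, None, 14, 23, 49, None, 16, None, None, 41]


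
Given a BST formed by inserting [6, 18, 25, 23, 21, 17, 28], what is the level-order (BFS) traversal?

Tree insertion order: [6, 18, 25, 23, 21, 17, 28]
Tree (level-order array): [6, None, 18, 17, 25, None, None, 23, 28, 21]
BFS from the root, enqueuing left then right child of each popped node:
  queue [6] -> pop 6, enqueue [18], visited so far: [6]
  queue [18] -> pop 18, enqueue [17, 25], visited so far: [6, 18]
  queue [17, 25] -> pop 17, enqueue [none], visited so far: [6, 18, 17]
  queue [25] -> pop 25, enqueue [23, 28], visited so far: [6, 18, 17, 25]
  queue [23, 28] -> pop 23, enqueue [21], visited so far: [6, 18, 17, 25, 23]
  queue [28, 21] -> pop 28, enqueue [none], visited so far: [6, 18, 17, 25, 23, 28]
  queue [21] -> pop 21, enqueue [none], visited so far: [6, 18, 17, 25, 23, 28, 21]
Result: [6, 18, 17, 25, 23, 28, 21]


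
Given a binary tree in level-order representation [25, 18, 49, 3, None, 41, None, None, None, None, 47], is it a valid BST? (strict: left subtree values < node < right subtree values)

Level-order array: [25, 18, 49, 3, None, 41, None, None, None, None, 47]
Validate using subtree bounds (lo, hi): at each node, require lo < value < hi,
then recurse left with hi=value and right with lo=value.
Preorder trace (stopping at first violation):
  at node 25 with bounds (-inf, +inf): OK
  at node 18 with bounds (-inf, 25): OK
  at node 3 with bounds (-inf, 18): OK
  at node 49 with bounds (25, +inf): OK
  at node 41 with bounds (25, 49): OK
  at node 47 with bounds (41, 49): OK
No violation found at any node.
Result: Valid BST


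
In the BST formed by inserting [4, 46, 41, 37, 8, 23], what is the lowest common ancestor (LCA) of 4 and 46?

Tree insertion order: [4, 46, 41, 37, 8, 23]
Tree (level-order array): [4, None, 46, 41, None, 37, None, 8, None, None, 23]
In a BST, the LCA of p=4, q=46 is the first node v on the
root-to-leaf path with p <= v <= q (go left if both < v, right if both > v).
Walk from root:
  at 4: 4 <= 4 <= 46, this is the LCA
LCA = 4


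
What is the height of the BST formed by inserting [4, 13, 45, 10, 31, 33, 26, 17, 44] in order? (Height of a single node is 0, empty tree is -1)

Insertion order: [4, 13, 45, 10, 31, 33, 26, 17, 44]
Tree (level-order array): [4, None, 13, 10, 45, None, None, 31, None, 26, 33, 17, None, None, 44]
Compute height bottom-up (empty subtree = -1):
  height(10) = 1 + max(-1, -1) = 0
  height(17) = 1 + max(-1, -1) = 0
  height(26) = 1 + max(0, -1) = 1
  height(44) = 1 + max(-1, -1) = 0
  height(33) = 1 + max(-1, 0) = 1
  height(31) = 1 + max(1, 1) = 2
  height(45) = 1 + max(2, -1) = 3
  height(13) = 1 + max(0, 3) = 4
  height(4) = 1 + max(-1, 4) = 5
Height = 5


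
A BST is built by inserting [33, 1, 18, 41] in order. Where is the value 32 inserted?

Starting tree (level order): [33, 1, 41, None, 18]
Insertion path: 33 -> 1 -> 18
Result: insert 32 as right child of 18
Final tree (level order): [33, 1, 41, None, 18, None, None, None, 32]


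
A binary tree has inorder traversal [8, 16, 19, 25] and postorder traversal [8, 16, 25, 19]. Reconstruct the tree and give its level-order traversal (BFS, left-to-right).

Inorder:   [8, 16, 19, 25]
Postorder: [8, 16, 25, 19]
Algorithm: postorder visits root last, so walk postorder right-to-left;
each value is the root of the current inorder slice — split it at that
value, recurse on the right subtree first, then the left.
Recursive splits:
  root=19; inorder splits into left=[8, 16], right=[25]
  root=25; inorder splits into left=[], right=[]
  root=16; inorder splits into left=[8], right=[]
  root=8; inorder splits into left=[], right=[]
Reconstructed level-order: [19, 16, 25, 8]


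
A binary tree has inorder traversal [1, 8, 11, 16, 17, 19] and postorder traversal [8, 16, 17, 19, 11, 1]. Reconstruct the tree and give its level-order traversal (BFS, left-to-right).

Inorder:   [1, 8, 11, 16, 17, 19]
Postorder: [8, 16, 17, 19, 11, 1]
Algorithm: postorder visits root last, so walk postorder right-to-left;
each value is the root of the current inorder slice — split it at that
value, recurse on the right subtree first, then the left.
Recursive splits:
  root=1; inorder splits into left=[], right=[8, 11, 16, 17, 19]
  root=11; inorder splits into left=[8], right=[16, 17, 19]
  root=19; inorder splits into left=[16, 17], right=[]
  root=17; inorder splits into left=[16], right=[]
  root=16; inorder splits into left=[], right=[]
  root=8; inorder splits into left=[], right=[]
Reconstructed level-order: [1, 11, 8, 19, 17, 16]


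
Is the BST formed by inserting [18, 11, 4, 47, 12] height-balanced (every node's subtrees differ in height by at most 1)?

Tree (level-order array): [18, 11, 47, 4, 12]
Definition: a tree is height-balanced if, at every node, |h(left) - h(right)| <= 1 (empty subtree has height -1).
Bottom-up per-node check:
  node 4: h_left=-1, h_right=-1, diff=0 [OK], height=0
  node 12: h_left=-1, h_right=-1, diff=0 [OK], height=0
  node 11: h_left=0, h_right=0, diff=0 [OK], height=1
  node 47: h_left=-1, h_right=-1, diff=0 [OK], height=0
  node 18: h_left=1, h_right=0, diff=1 [OK], height=2
All nodes satisfy the balance condition.
Result: Balanced


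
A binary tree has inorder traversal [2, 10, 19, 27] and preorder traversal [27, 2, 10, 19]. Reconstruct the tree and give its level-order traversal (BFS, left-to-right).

Inorder:  [2, 10, 19, 27]
Preorder: [27, 2, 10, 19]
Algorithm: preorder visits root first, so consume preorder in order;
for each root, split the current inorder slice at that value into
left-subtree inorder and right-subtree inorder, then recurse.
Recursive splits:
  root=27; inorder splits into left=[2, 10, 19], right=[]
  root=2; inorder splits into left=[], right=[10, 19]
  root=10; inorder splits into left=[], right=[19]
  root=19; inorder splits into left=[], right=[]
Reconstructed level-order: [27, 2, 10, 19]


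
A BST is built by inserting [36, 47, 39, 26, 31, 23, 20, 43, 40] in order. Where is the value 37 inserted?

Starting tree (level order): [36, 26, 47, 23, 31, 39, None, 20, None, None, None, None, 43, None, None, 40]
Insertion path: 36 -> 47 -> 39
Result: insert 37 as left child of 39
Final tree (level order): [36, 26, 47, 23, 31, 39, None, 20, None, None, None, 37, 43, None, None, None, None, 40]


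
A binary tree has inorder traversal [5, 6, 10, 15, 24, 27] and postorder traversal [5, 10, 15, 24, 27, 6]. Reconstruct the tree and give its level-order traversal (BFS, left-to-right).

Inorder:   [5, 6, 10, 15, 24, 27]
Postorder: [5, 10, 15, 24, 27, 6]
Algorithm: postorder visits root last, so walk postorder right-to-left;
each value is the root of the current inorder slice — split it at that
value, recurse on the right subtree first, then the left.
Recursive splits:
  root=6; inorder splits into left=[5], right=[10, 15, 24, 27]
  root=27; inorder splits into left=[10, 15, 24], right=[]
  root=24; inorder splits into left=[10, 15], right=[]
  root=15; inorder splits into left=[10], right=[]
  root=10; inorder splits into left=[], right=[]
  root=5; inorder splits into left=[], right=[]
Reconstructed level-order: [6, 5, 27, 24, 15, 10]


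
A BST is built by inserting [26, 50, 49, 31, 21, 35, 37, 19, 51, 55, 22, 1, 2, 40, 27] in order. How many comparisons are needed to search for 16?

Search path for 16: 26 -> 21 -> 19 -> 1 -> 2
Found: False
Comparisons: 5


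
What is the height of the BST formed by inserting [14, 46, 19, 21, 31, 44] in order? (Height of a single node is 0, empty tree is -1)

Insertion order: [14, 46, 19, 21, 31, 44]
Tree (level-order array): [14, None, 46, 19, None, None, 21, None, 31, None, 44]
Compute height bottom-up (empty subtree = -1):
  height(44) = 1 + max(-1, -1) = 0
  height(31) = 1 + max(-1, 0) = 1
  height(21) = 1 + max(-1, 1) = 2
  height(19) = 1 + max(-1, 2) = 3
  height(46) = 1 + max(3, -1) = 4
  height(14) = 1 + max(-1, 4) = 5
Height = 5


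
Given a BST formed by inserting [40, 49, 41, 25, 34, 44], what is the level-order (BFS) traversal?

Tree insertion order: [40, 49, 41, 25, 34, 44]
Tree (level-order array): [40, 25, 49, None, 34, 41, None, None, None, None, 44]
BFS from the root, enqueuing left then right child of each popped node:
  queue [40] -> pop 40, enqueue [25, 49], visited so far: [40]
  queue [25, 49] -> pop 25, enqueue [34], visited so far: [40, 25]
  queue [49, 34] -> pop 49, enqueue [41], visited so far: [40, 25, 49]
  queue [34, 41] -> pop 34, enqueue [none], visited so far: [40, 25, 49, 34]
  queue [41] -> pop 41, enqueue [44], visited so far: [40, 25, 49, 34, 41]
  queue [44] -> pop 44, enqueue [none], visited so far: [40, 25, 49, 34, 41, 44]
Result: [40, 25, 49, 34, 41, 44]


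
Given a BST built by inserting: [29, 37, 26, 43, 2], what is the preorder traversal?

Tree insertion order: [29, 37, 26, 43, 2]
Tree (level-order array): [29, 26, 37, 2, None, None, 43]
Preorder traversal: [29, 26, 2, 37, 43]


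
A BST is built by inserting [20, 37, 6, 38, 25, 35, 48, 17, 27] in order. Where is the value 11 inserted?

Starting tree (level order): [20, 6, 37, None, 17, 25, 38, None, None, None, 35, None, 48, 27]
Insertion path: 20 -> 6 -> 17
Result: insert 11 as left child of 17
Final tree (level order): [20, 6, 37, None, 17, 25, 38, 11, None, None, 35, None, 48, None, None, 27]


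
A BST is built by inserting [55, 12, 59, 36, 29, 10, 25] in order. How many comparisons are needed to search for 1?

Search path for 1: 55 -> 12 -> 10
Found: False
Comparisons: 3


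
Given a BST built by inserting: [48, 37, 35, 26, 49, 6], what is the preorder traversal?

Tree insertion order: [48, 37, 35, 26, 49, 6]
Tree (level-order array): [48, 37, 49, 35, None, None, None, 26, None, 6]
Preorder traversal: [48, 37, 35, 26, 6, 49]


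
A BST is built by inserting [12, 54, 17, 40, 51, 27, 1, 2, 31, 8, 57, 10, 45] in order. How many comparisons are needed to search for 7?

Search path for 7: 12 -> 1 -> 2 -> 8
Found: False
Comparisons: 4


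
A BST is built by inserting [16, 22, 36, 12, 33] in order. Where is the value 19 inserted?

Starting tree (level order): [16, 12, 22, None, None, None, 36, 33]
Insertion path: 16 -> 22
Result: insert 19 as left child of 22
Final tree (level order): [16, 12, 22, None, None, 19, 36, None, None, 33]


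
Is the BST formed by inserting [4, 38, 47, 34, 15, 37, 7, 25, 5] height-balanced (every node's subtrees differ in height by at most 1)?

Tree (level-order array): [4, None, 38, 34, 47, 15, 37, None, None, 7, 25, None, None, 5]
Definition: a tree is height-balanced if, at every node, |h(left) - h(right)| <= 1 (empty subtree has height -1).
Bottom-up per-node check:
  node 5: h_left=-1, h_right=-1, diff=0 [OK], height=0
  node 7: h_left=0, h_right=-1, diff=1 [OK], height=1
  node 25: h_left=-1, h_right=-1, diff=0 [OK], height=0
  node 15: h_left=1, h_right=0, diff=1 [OK], height=2
  node 37: h_left=-1, h_right=-1, diff=0 [OK], height=0
  node 34: h_left=2, h_right=0, diff=2 [FAIL (|2-0|=2 > 1)], height=3
  node 47: h_left=-1, h_right=-1, diff=0 [OK], height=0
  node 38: h_left=3, h_right=0, diff=3 [FAIL (|3-0|=3 > 1)], height=4
  node 4: h_left=-1, h_right=4, diff=5 [FAIL (|-1-4|=5 > 1)], height=5
Node 34 violates the condition: |2 - 0| = 2 > 1.
Result: Not balanced


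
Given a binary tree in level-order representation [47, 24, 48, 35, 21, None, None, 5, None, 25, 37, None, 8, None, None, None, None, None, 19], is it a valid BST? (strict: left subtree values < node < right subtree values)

Level-order array: [47, 24, 48, 35, 21, None, None, 5, None, 25, 37, None, 8, None, None, None, None, None, 19]
Validate using subtree bounds (lo, hi): at each node, require lo < value < hi,
then recurse left with hi=value and right with lo=value.
Preorder trace (stopping at first violation):
  at node 47 with bounds (-inf, +inf): OK
  at node 24 with bounds (-inf, 47): OK
  at node 35 with bounds (-inf, 24): VIOLATION
Node 35 violates its bound: not (-inf < 35 < 24).
Result: Not a valid BST


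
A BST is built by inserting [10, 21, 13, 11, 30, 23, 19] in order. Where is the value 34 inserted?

Starting tree (level order): [10, None, 21, 13, 30, 11, 19, 23]
Insertion path: 10 -> 21 -> 30
Result: insert 34 as right child of 30
Final tree (level order): [10, None, 21, 13, 30, 11, 19, 23, 34]


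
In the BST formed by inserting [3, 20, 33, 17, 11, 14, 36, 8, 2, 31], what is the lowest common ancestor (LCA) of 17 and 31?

Tree insertion order: [3, 20, 33, 17, 11, 14, 36, 8, 2, 31]
Tree (level-order array): [3, 2, 20, None, None, 17, 33, 11, None, 31, 36, 8, 14]
In a BST, the LCA of p=17, q=31 is the first node v on the
root-to-leaf path with p <= v <= q (go left if both < v, right if both > v).
Walk from root:
  at 3: both 17 and 31 > 3, go right
  at 20: 17 <= 20 <= 31, this is the LCA
LCA = 20


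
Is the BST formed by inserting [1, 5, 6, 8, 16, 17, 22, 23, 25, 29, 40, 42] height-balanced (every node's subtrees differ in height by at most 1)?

Tree (level-order array): [1, None, 5, None, 6, None, 8, None, 16, None, 17, None, 22, None, 23, None, 25, None, 29, None, 40, None, 42]
Definition: a tree is height-balanced if, at every node, |h(left) - h(right)| <= 1 (empty subtree has height -1).
Bottom-up per-node check:
  node 42: h_left=-1, h_right=-1, diff=0 [OK], height=0
  node 40: h_left=-1, h_right=0, diff=1 [OK], height=1
  node 29: h_left=-1, h_right=1, diff=2 [FAIL (|-1-1|=2 > 1)], height=2
  node 25: h_left=-1, h_right=2, diff=3 [FAIL (|-1-2|=3 > 1)], height=3
  node 23: h_left=-1, h_right=3, diff=4 [FAIL (|-1-3|=4 > 1)], height=4
  node 22: h_left=-1, h_right=4, diff=5 [FAIL (|-1-4|=5 > 1)], height=5
  node 17: h_left=-1, h_right=5, diff=6 [FAIL (|-1-5|=6 > 1)], height=6
  node 16: h_left=-1, h_right=6, diff=7 [FAIL (|-1-6|=7 > 1)], height=7
  node 8: h_left=-1, h_right=7, diff=8 [FAIL (|-1-7|=8 > 1)], height=8
  node 6: h_left=-1, h_right=8, diff=9 [FAIL (|-1-8|=9 > 1)], height=9
  node 5: h_left=-1, h_right=9, diff=10 [FAIL (|-1-9|=10 > 1)], height=10
  node 1: h_left=-1, h_right=10, diff=11 [FAIL (|-1-10|=11 > 1)], height=11
Node 29 violates the condition: |-1 - 1| = 2 > 1.
Result: Not balanced


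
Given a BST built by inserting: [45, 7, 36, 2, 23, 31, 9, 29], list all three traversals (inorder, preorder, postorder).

Tree insertion order: [45, 7, 36, 2, 23, 31, 9, 29]
Tree (level-order array): [45, 7, None, 2, 36, None, None, 23, None, 9, 31, None, None, 29]
Inorder (L, root, R): [2, 7, 9, 23, 29, 31, 36, 45]
Preorder (root, L, R): [45, 7, 2, 36, 23, 9, 31, 29]
Postorder (L, R, root): [2, 9, 29, 31, 23, 36, 7, 45]


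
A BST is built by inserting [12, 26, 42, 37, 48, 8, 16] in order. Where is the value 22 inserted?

Starting tree (level order): [12, 8, 26, None, None, 16, 42, None, None, 37, 48]
Insertion path: 12 -> 26 -> 16
Result: insert 22 as right child of 16
Final tree (level order): [12, 8, 26, None, None, 16, 42, None, 22, 37, 48]


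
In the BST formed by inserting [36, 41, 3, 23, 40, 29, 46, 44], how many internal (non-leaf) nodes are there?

Tree built from: [36, 41, 3, 23, 40, 29, 46, 44]
Tree (level-order array): [36, 3, 41, None, 23, 40, 46, None, 29, None, None, 44]
Rule: An internal node has at least one child.
Per-node child counts:
  node 36: 2 child(ren)
  node 3: 1 child(ren)
  node 23: 1 child(ren)
  node 29: 0 child(ren)
  node 41: 2 child(ren)
  node 40: 0 child(ren)
  node 46: 1 child(ren)
  node 44: 0 child(ren)
Matching nodes: [36, 3, 23, 41, 46]
Count of internal (non-leaf) nodes: 5


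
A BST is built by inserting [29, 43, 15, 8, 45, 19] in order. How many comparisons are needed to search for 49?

Search path for 49: 29 -> 43 -> 45
Found: False
Comparisons: 3


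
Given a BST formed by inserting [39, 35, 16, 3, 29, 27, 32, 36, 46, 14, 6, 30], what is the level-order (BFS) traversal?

Tree insertion order: [39, 35, 16, 3, 29, 27, 32, 36, 46, 14, 6, 30]
Tree (level-order array): [39, 35, 46, 16, 36, None, None, 3, 29, None, None, None, 14, 27, 32, 6, None, None, None, 30]
BFS from the root, enqueuing left then right child of each popped node:
  queue [39] -> pop 39, enqueue [35, 46], visited so far: [39]
  queue [35, 46] -> pop 35, enqueue [16, 36], visited so far: [39, 35]
  queue [46, 16, 36] -> pop 46, enqueue [none], visited so far: [39, 35, 46]
  queue [16, 36] -> pop 16, enqueue [3, 29], visited so far: [39, 35, 46, 16]
  queue [36, 3, 29] -> pop 36, enqueue [none], visited so far: [39, 35, 46, 16, 36]
  queue [3, 29] -> pop 3, enqueue [14], visited so far: [39, 35, 46, 16, 36, 3]
  queue [29, 14] -> pop 29, enqueue [27, 32], visited so far: [39, 35, 46, 16, 36, 3, 29]
  queue [14, 27, 32] -> pop 14, enqueue [6], visited so far: [39, 35, 46, 16, 36, 3, 29, 14]
  queue [27, 32, 6] -> pop 27, enqueue [none], visited so far: [39, 35, 46, 16, 36, 3, 29, 14, 27]
  queue [32, 6] -> pop 32, enqueue [30], visited so far: [39, 35, 46, 16, 36, 3, 29, 14, 27, 32]
  queue [6, 30] -> pop 6, enqueue [none], visited so far: [39, 35, 46, 16, 36, 3, 29, 14, 27, 32, 6]
  queue [30] -> pop 30, enqueue [none], visited so far: [39, 35, 46, 16, 36, 3, 29, 14, 27, 32, 6, 30]
Result: [39, 35, 46, 16, 36, 3, 29, 14, 27, 32, 6, 30]


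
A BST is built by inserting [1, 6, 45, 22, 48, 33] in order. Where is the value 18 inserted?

Starting tree (level order): [1, None, 6, None, 45, 22, 48, None, 33]
Insertion path: 1 -> 6 -> 45 -> 22
Result: insert 18 as left child of 22
Final tree (level order): [1, None, 6, None, 45, 22, 48, 18, 33]


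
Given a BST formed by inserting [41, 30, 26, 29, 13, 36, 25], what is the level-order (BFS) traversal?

Tree insertion order: [41, 30, 26, 29, 13, 36, 25]
Tree (level-order array): [41, 30, None, 26, 36, 13, 29, None, None, None, 25]
BFS from the root, enqueuing left then right child of each popped node:
  queue [41] -> pop 41, enqueue [30], visited so far: [41]
  queue [30] -> pop 30, enqueue [26, 36], visited so far: [41, 30]
  queue [26, 36] -> pop 26, enqueue [13, 29], visited so far: [41, 30, 26]
  queue [36, 13, 29] -> pop 36, enqueue [none], visited so far: [41, 30, 26, 36]
  queue [13, 29] -> pop 13, enqueue [25], visited so far: [41, 30, 26, 36, 13]
  queue [29, 25] -> pop 29, enqueue [none], visited so far: [41, 30, 26, 36, 13, 29]
  queue [25] -> pop 25, enqueue [none], visited so far: [41, 30, 26, 36, 13, 29, 25]
Result: [41, 30, 26, 36, 13, 29, 25]


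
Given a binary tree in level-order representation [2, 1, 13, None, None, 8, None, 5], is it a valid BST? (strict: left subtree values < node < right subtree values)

Level-order array: [2, 1, 13, None, None, 8, None, 5]
Validate using subtree bounds (lo, hi): at each node, require lo < value < hi,
then recurse left with hi=value and right with lo=value.
Preorder trace (stopping at first violation):
  at node 2 with bounds (-inf, +inf): OK
  at node 1 with bounds (-inf, 2): OK
  at node 13 with bounds (2, +inf): OK
  at node 8 with bounds (2, 13): OK
  at node 5 with bounds (2, 8): OK
No violation found at any node.
Result: Valid BST


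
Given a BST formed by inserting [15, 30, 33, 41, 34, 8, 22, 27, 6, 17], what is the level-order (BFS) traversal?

Tree insertion order: [15, 30, 33, 41, 34, 8, 22, 27, 6, 17]
Tree (level-order array): [15, 8, 30, 6, None, 22, 33, None, None, 17, 27, None, 41, None, None, None, None, 34]
BFS from the root, enqueuing left then right child of each popped node:
  queue [15] -> pop 15, enqueue [8, 30], visited so far: [15]
  queue [8, 30] -> pop 8, enqueue [6], visited so far: [15, 8]
  queue [30, 6] -> pop 30, enqueue [22, 33], visited so far: [15, 8, 30]
  queue [6, 22, 33] -> pop 6, enqueue [none], visited so far: [15, 8, 30, 6]
  queue [22, 33] -> pop 22, enqueue [17, 27], visited so far: [15, 8, 30, 6, 22]
  queue [33, 17, 27] -> pop 33, enqueue [41], visited so far: [15, 8, 30, 6, 22, 33]
  queue [17, 27, 41] -> pop 17, enqueue [none], visited so far: [15, 8, 30, 6, 22, 33, 17]
  queue [27, 41] -> pop 27, enqueue [none], visited so far: [15, 8, 30, 6, 22, 33, 17, 27]
  queue [41] -> pop 41, enqueue [34], visited so far: [15, 8, 30, 6, 22, 33, 17, 27, 41]
  queue [34] -> pop 34, enqueue [none], visited so far: [15, 8, 30, 6, 22, 33, 17, 27, 41, 34]
Result: [15, 8, 30, 6, 22, 33, 17, 27, 41, 34]


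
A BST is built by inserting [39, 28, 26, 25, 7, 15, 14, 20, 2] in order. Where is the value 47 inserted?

Starting tree (level order): [39, 28, None, 26, None, 25, None, 7, None, 2, 15, None, None, 14, 20]
Insertion path: 39
Result: insert 47 as right child of 39
Final tree (level order): [39, 28, 47, 26, None, None, None, 25, None, 7, None, 2, 15, None, None, 14, 20]


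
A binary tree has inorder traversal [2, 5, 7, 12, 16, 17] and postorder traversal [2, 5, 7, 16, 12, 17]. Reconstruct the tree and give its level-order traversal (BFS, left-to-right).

Inorder:   [2, 5, 7, 12, 16, 17]
Postorder: [2, 5, 7, 16, 12, 17]
Algorithm: postorder visits root last, so walk postorder right-to-left;
each value is the root of the current inorder slice — split it at that
value, recurse on the right subtree first, then the left.
Recursive splits:
  root=17; inorder splits into left=[2, 5, 7, 12, 16], right=[]
  root=12; inorder splits into left=[2, 5, 7], right=[16]
  root=16; inorder splits into left=[], right=[]
  root=7; inorder splits into left=[2, 5], right=[]
  root=5; inorder splits into left=[2], right=[]
  root=2; inorder splits into left=[], right=[]
Reconstructed level-order: [17, 12, 7, 16, 5, 2]


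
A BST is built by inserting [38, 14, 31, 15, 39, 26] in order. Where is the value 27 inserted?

Starting tree (level order): [38, 14, 39, None, 31, None, None, 15, None, None, 26]
Insertion path: 38 -> 14 -> 31 -> 15 -> 26
Result: insert 27 as right child of 26
Final tree (level order): [38, 14, 39, None, 31, None, None, 15, None, None, 26, None, 27]


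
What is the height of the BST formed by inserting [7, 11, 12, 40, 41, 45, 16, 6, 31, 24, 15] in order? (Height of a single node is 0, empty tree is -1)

Insertion order: [7, 11, 12, 40, 41, 45, 16, 6, 31, 24, 15]
Tree (level-order array): [7, 6, 11, None, None, None, 12, None, 40, 16, 41, 15, 31, None, 45, None, None, 24]
Compute height bottom-up (empty subtree = -1):
  height(6) = 1 + max(-1, -1) = 0
  height(15) = 1 + max(-1, -1) = 0
  height(24) = 1 + max(-1, -1) = 0
  height(31) = 1 + max(0, -1) = 1
  height(16) = 1 + max(0, 1) = 2
  height(45) = 1 + max(-1, -1) = 0
  height(41) = 1 + max(-1, 0) = 1
  height(40) = 1 + max(2, 1) = 3
  height(12) = 1 + max(-1, 3) = 4
  height(11) = 1 + max(-1, 4) = 5
  height(7) = 1 + max(0, 5) = 6
Height = 6


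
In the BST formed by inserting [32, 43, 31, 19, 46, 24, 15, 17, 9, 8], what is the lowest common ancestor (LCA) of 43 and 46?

Tree insertion order: [32, 43, 31, 19, 46, 24, 15, 17, 9, 8]
Tree (level-order array): [32, 31, 43, 19, None, None, 46, 15, 24, None, None, 9, 17, None, None, 8]
In a BST, the LCA of p=43, q=46 is the first node v on the
root-to-leaf path with p <= v <= q (go left if both < v, right if both > v).
Walk from root:
  at 32: both 43 and 46 > 32, go right
  at 43: 43 <= 43 <= 46, this is the LCA
LCA = 43


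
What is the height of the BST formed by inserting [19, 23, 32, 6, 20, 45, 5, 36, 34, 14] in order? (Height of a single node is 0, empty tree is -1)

Insertion order: [19, 23, 32, 6, 20, 45, 5, 36, 34, 14]
Tree (level-order array): [19, 6, 23, 5, 14, 20, 32, None, None, None, None, None, None, None, 45, 36, None, 34]
Compute height bottom-up (empty subtree = -1):
  height(5) = 1 + max(-1, -1) = 0
  height(14) = 1 + max(-1, -1) = 0
  height(6) = 1 + max(0, 0) = 1
  height(20) = 1 + max(-1, -1) = 0
  height(34) = 1 + max(-1, -1) = 0
  height(36) = 1 + max(0, -1) = 1
  height(45) = 1 + max(1, -1) = 2
  height(32) = 1 + max(-1, 2) = 3
  height(23) = 1 + max(0, 3) = 4
  height(19) = 1 + max(1, 4) = 5
Height = 5


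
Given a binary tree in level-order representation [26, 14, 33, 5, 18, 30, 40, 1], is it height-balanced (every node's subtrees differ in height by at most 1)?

Tree (level-order array): [26, 14, 33, 5, 18, 30, 40, 1]
Definition: a tree is height-balanced if, at every node, |h(left) - h(right)| <= 1 (empty subtree has height -1).
Bottom-up per-node check:
  node 1: h_left=-1, h_right=-1, diff=0 [OK], height=0
  node 5: h_left=0, h_right=-1, diff=1 [OK], height=1
  node 18: h_left=-1, h_right=-1, diff=0 [OK], height=0
  node 14: h_left=1, h_right=0, diff=1 [OK], height=2
  node 30: h_left=-1, h_right=-1, diff=0 [OK], height=0
  node 40: h_left=-1, h_right=-1, diff=0 [OK], height=0
  node 33: h_left=0, h_right=0, diff=0 [OK], height=1
  node 26: h_left=2, h_right=1, diff=1 [OK], height=3
All nodes satisfy the balance condition.
Result: Balanced


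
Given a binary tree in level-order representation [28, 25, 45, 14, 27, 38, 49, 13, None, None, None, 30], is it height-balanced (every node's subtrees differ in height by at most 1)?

Tree (level-order array): [28, 25, 45, 14, 27, 38, 49, 13, None, None, None, 30]
Definition: a tree is height-balanced if, at every node, |h(left) - h(right)| <= 1 (empty subtree has height -1).
Bottom-up per-node check:
  node 13: h_left=-1, h_right=-1, diff=0 [OK], height=0
  node 14: h_left=0, h_right=-1, diff=1 [OK], height=1
  node 27: h_left=-1, h_right=-1, diff=0 [OK], height=0
  node 25: h_left=1, h_right=0, diff=1 [OK], height=2
  node 30: h_left=-1, h_right=-1, diff=0 [OK], height=0
  node 38: h_left=0, h_right=-1, diff=1 [OK], height=1
  node 49: h_left=-1, h_right=-1, diff=0 [OK], height=0
  node 45: h_left=1, h_right=0, diff=1 [OK], height=2
  node 28: h_left=2, h_right=2, diff=0 [OK], height=3
All nodes satisfy the balance condition.
Result: Balanced


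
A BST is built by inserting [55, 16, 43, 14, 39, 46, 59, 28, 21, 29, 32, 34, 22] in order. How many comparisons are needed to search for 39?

Search path for 39: 55 -> 16 -> 43 -> 39
Found: True
Comparisons: 4


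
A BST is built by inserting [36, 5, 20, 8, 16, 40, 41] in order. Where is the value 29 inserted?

Starting tree (level order): [36, 5, 40, None, 20, None, 41, 8, None, None, None, None, 16]
Insertion path: 36 -> 5 -> 20
Result: insert 29 as right child of 20
Final tree (level order): [36, 5, 40, None, 20, None, 41, 8, 29, None, None, None, 16]


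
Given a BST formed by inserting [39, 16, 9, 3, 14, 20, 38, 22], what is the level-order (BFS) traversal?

Tree insertion order: [39, 16, 9, 3, 14, 20, 38, 22]
Tree (level-order array): [39, 16, None, 9, 20, 3, 14, None, 38, None, None, None, None, 22]
BFS from the root, enqueuing left then right child of each popped node:
  queue [39] -> pop 39, enqueue [16], visited so far: [39]
  queue [16] -> pop 16, enqueue [9, 20], visited so far: [39, 16]
  queue [9, 20] -> pop 9, enqueue [3, 14], visited so far: [39, 16, 9]
  queue [20, 3, 14] -> pop 20, enqueue [38], visited so far: [39, 16, 9, 20]
  queue [3, 14, 38] -> pop 3, enqueue [none], visited so far: [39, 16, 9, 20, 3]
  queue [14, 38] -> pop 14, enqueue [none], visited so far: [39, 16, 9, 20, 3, 14]
  queue [38] -> pop 38, enqueue [22], visited so far: [39, 16, 9, 20, 3, 14, 38]
  queue [22] -> pop 22, enqueue [none], visited so far: [39, 16, 9, 20, 3, 14, 38, 22]
Result: [39, 16, 9, 20, 3, 14, 38, 22]


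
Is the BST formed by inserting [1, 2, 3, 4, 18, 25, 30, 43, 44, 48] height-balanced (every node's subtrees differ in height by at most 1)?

Tree (level-order array): [1, None, 2, None, 3, None, 4, None, 18, None, 25, None, 30, None, 43, None, 44, None, 48]
Definition: a tree is height-balanced if, at every node, |h(left) - h(right)| <= 1 (empty subtree has height -1).
Bottom-up per-node check:
  node 48: h_left=-1, h_right=-1, diff=0 [OK], height=0
  node 44: h_left=-1, h_right=0, diff=1 [OK], height=1
  node 43: h_left=-1, h_right=1, diff=2 [FAIL (|-1-1|=2 > 1)], height=2
  node 30: h_left=-1, h_right=2, diff=3 [FAIL (|-1-2|=3 > 1)], height=3
  node 25: h_left=-1, h_right=3, diff=4 [FAIL (|-1-3|=4 > 1)], height=4
  node 18: h_left=-1, h_right=4, diff=5 [FAIL (|-1-4|=5 > 1)], height=5
  node 4: h_left=-1, h_right=5, diff=6 [FAIL (|-1-5|=6 > 1)], height=6
  node 3: h_left=-1, h_right=6, diff=7 [FAIL (|-1-6|=7 > 1)], height=7
  node 2: h_left=-1, h_right=7, diff=8 [FAIL (|-1-7|=8 > 1)], height=8
  node 1: h_left=-1, h_right=8, diff=9 [FAIL (|-1-8|=9 > 1)], height=9
Node 43 violates the condition: |-1 - 1| = 2 > 1.
Result: Not balanced


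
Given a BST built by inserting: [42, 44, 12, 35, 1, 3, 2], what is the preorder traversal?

Tree insertion order: [42, 44, 12, 35, 1, 3, 2]
Tree (level-order array): [42, 12, 44, 1, 35, None, None, None, 3, None, None, 2]
Preorder traversal: [42, 12, 1, 3, 2, 35, 44]


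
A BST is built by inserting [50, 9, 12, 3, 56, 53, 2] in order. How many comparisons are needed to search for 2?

Search path for 2: 50 -> 9 -> 3 -> 2
Found: True
Comparisons: 4


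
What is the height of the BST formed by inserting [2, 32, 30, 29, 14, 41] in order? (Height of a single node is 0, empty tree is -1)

Insertion order: [2, 32, 30, 29, 14, 41]
Tree (level-order array): [2, None, 32, 30, 41, 29, None, None, None, 14]
Compute height bottom-up (empty subtree = -1):
  height(14) = 1 + max(-1, -1) = 0
  height(29) = 1 + max(0, -1) = 1
  height(30) = 1 + max(1, -1) = 2
  height(41) = 1 + max(-1, -1) = 0
  height(32) = 1 + max(2, 0) = 3
  height(2) = 1 + max(-1, 3) = 4
Height = 4


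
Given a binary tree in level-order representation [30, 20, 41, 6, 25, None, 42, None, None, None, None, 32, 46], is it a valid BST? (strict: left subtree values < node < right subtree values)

Level-order array: [30, 20, 41, 6, 25, None, 42, None, None, None, None, 32, 46]
Validate using subtree bounds (lo, hi): at each node, require lo < value < hi,
then recurse left with hi=value and right with lo=value.
Preorder trace (stopping at first violation):
  at node 30 with bounds (-inf, +inf): OK
  at node 20 with bounds (-inf, 30): OK
  at node 6 with bounds (-inf, 20): OK
  at node 25 with bounds (20, 30): OK
  at node 41 with bounds (30, +inf): OK
  at node 42 with bounds (41, +inf): OK
  at node 32 with bounds (41, 42): VIOLATION
Node 32 violates its bound: not (41 < 32 < 42).
Result: Not a valid BST


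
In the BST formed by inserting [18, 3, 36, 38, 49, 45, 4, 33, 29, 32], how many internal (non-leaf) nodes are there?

Tree built from: [18, 3, 36, 38, 49, 45, 4, 33, 29, 32]
Tree (level-order array): [18, 3, 36, None, 4, 33, 38, None, None, 29, None, None, 49, None, 32, 45]
Rule: An internal node has at least one child.
Per-node child counts:
  node 18: 2 child(ren)
  node 3: 1 child(ren)
  node 4: 0 child(ren)
  node 36: 2 child(ren)
  node 33: 1 child(ren)
  node 29: 1 child(ren)
  node 32: 0 child(ren)
  node 38: 1 child(ren)
  node 49: 1 child(ren)
  node 45: 0 child(ren)
Matching nodes: [18, 3, 36, 33, 29, 38, 49]
Count of internal (non-leaf) nodes: 7


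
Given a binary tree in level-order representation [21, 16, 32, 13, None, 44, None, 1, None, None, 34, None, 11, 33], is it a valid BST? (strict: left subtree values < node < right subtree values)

Level-order array: [21, 16, 32, 13, None, 44, None, 1, None, None, 34, None, 11, 33]
Validate using subtree bounds (lo, hi): at each node, require lo < value < hi,
then recurse left with hi=value and right with lo=value.
Preorder trace (stopping at first violation):
  at node 21 with bounds (-inf, +inf): OK
  at node 16 with bounds (-inf, 21): OK
  at node 13 with bounds (-inf, 16): OK
  at node 1 with bounds (-inf, 13): OK
  at node 11 with bounds (1, 13): OK
  at node 32 with bounds (21, +inf): OK
  at node 44 with bounds (21, 32): VIOLATION
Node 44 violates its bound: not (21 < 44 < 32).
Result: Not a valid BST


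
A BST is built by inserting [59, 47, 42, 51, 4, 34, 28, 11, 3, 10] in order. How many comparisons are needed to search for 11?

Search path for 11: 59 -> 47 -> 42 -> 4 -> 34 -> 28 -> 11
Found: True
Comparisons: 7


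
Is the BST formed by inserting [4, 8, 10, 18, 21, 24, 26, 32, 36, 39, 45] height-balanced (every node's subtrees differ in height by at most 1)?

Tree (level-order array): [4, None, 8, None, 10, None, 18, None, 21, None, 24, None, 26, None, 32, None, 36, None, 39, None, 45]
Definition: a tree is height-balanced if, at every node, |h(left) - h(right)| <= 1 (empty subtree has height -1).
Bottom-up per-node check:
  node 45: h_left=-1, h_right=-1, diff=0 [OK], height=0
  node 39: h_left=-1, h_right=0, diff=1 [OK], height=1
  node 36: h_left=-1, h_right=1, diff=2 [FAIL (|-1-1|=2 > 1)], height=2
  node 32: h_left=-1, h_right=2, diff=3 [FAIL (|-1-2|=3 > 1)], height=3
  node 26: h_left=-1, h_right=3, diff=4 [FAIL (|-1-3|=4 > 1)], height=4
  node 24: h_left=-1, h_right=4, diff=5 [FAIL (|-1-4|=5 > 1)], height=5
  node 21: h_left=-1, h_right=5, diff=6 [FAIL (|-1-5|=6 > 1)], height=6
  node 18: h_left=-1, h_right=6, diff=7 [FAIL (|-1-6|=7 > 1)], height=7
  node 10: h_left=-1, h_right=7, diff=8 [FAIL (|-1-7|=8 > 1)], height=8
  node 8: h_left=-1, h_right=8, diff=9 [FAIL (|-1-8|=9 > 1)], height=9
  node 4: h_left=-1, h_right=9, diff=10 [FAIL (|-1-9|=10 > 1)], height=10
Node 36 violates the condition: |-1 - 1| = 2 > 1.
Result: Not balanced


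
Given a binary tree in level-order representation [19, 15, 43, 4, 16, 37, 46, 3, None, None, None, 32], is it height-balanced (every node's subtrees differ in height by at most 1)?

Tree (level-order array): [19, 15, 43, 4, 16, 37, 46, 3, None, None, None, 32]
Definition: a tree is height-balanced if, at every node, |h(left) - h(right)| <= 1 (empty subtree has height -1).
Bottom-up per-node check:
  node 3: h_left=-1, h_right=-1, diff=0 [OK], height=0
  node 4: h_left=0, h_right=-1, diff=1 [OK], height=1
  node 16: h_left=-1, h_right=-1, diff=0 [OK], height=0
  node 15: h_left=1, h_right=0, diff=1 [OK], height=2
  node 32: h_left=-1, h_right=-1, diff=0 [OK], height=0
  node 37: h_left=0, h_right=-1, diff=1 [OK], height=1
  node 46: h_left=-1, h_right=-1, diff=0 [OK], height=0
  node 43: h_left=1, h_right=0, diff=1 [OK], height=2
  node 19: h_left=2, h_right=2, diff=0 [OK], height=3
All nodes satisfy the balance condition.
Result: Balanced


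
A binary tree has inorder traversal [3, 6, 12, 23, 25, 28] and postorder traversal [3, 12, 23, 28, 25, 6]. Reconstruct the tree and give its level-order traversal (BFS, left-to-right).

Inorder:   [3, 6, 12, 23, 25, 28]
Postorder: [3, 12, 23, 28, 25, 6]
Algorithm: postorder visits root last, so walk postorder right-to-left;
each value is the root of the current inorder slice — split it at that
value, recurse on the right subtree first, then the left.
Recursive splits:
  root=6; inorder splits into left=[3], right=[12, 23, 25, 28]
  root=25; inorder splits into left=[12, 23], right=[28]
  root=28; inorder splits into left=[], right=[]
  root=23; inorder splits into left=[12], right=[]
  root=12; inorder splits into left=[], right=[]
  root=3; inorder splits into left=[], right=[]
Reconstructed level-order: [6, 3, 25, 23, 28, 12]
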